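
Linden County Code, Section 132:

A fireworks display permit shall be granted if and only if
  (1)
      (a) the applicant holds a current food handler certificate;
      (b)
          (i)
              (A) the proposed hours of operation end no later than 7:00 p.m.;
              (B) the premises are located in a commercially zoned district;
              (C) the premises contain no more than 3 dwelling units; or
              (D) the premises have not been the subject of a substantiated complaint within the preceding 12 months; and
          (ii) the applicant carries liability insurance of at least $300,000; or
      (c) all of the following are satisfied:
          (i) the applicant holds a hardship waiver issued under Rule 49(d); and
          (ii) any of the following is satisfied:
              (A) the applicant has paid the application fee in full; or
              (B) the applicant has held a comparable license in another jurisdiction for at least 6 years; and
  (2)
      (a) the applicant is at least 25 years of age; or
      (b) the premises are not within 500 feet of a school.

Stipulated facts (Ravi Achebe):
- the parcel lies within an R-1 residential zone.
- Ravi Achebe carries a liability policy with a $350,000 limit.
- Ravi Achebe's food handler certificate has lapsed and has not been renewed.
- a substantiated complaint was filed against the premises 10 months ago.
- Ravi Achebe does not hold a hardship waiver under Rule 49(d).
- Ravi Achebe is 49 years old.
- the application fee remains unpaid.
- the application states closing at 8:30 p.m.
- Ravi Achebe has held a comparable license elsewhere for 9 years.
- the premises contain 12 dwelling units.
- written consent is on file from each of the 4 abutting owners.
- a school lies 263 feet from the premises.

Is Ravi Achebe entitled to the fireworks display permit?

(a) food handler cert. — fails.
(A) closes by 7 p.m. — not satisfied.
(B) commercially zoned — fails.
(C) ≤ 3 units — fails.
(D) no complaint in 12 mo. — not met.
(i): F OR F OR F OR F → false.
(ii) insurance ≥ $300,000 — holds.
(b): F AND T → false.
(i) hardship waiver — not met.
(A) fee paid — not satisfied.
(B) prior license ≥ 6 yr — holds.
(ii): F OR T → true.
(c) = F AND T = false.
So (1) is not satisfied (F OR F OR F).
(a) age ≥ 25 — met.
(b) ≥500 ft from school — not satisfied.
(2): T OR F → true.
Overall: F AND T → false.

No — denied.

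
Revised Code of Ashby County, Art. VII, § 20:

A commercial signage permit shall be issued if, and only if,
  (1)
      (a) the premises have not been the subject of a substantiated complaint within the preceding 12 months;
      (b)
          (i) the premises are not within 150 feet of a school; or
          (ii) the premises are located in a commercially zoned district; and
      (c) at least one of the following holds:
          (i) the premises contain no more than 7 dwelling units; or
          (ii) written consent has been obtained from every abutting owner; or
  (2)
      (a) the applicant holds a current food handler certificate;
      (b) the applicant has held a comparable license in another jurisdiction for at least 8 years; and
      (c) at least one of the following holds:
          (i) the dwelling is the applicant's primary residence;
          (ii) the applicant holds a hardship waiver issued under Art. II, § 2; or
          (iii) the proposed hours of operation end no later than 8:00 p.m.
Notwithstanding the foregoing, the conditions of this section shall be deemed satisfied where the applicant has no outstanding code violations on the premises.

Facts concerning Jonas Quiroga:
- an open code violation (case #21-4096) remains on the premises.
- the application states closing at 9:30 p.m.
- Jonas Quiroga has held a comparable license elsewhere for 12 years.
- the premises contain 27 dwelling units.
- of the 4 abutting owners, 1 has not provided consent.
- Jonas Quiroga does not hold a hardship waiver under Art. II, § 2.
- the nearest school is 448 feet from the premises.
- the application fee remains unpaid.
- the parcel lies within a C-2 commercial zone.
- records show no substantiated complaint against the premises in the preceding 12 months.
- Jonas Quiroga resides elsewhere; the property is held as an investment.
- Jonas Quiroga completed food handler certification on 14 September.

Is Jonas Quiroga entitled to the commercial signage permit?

(a) no complaint in 12 mo. — holds.
(i) ≥150 ft from school — met.
(ii) commercially zoned — met.
(b): T OR T → true.
(i) ≤ 7 units — not met.
(ii) all abutters consent — not met.
So (c) is not satisfied (F OR F).
So (1) is not satisfied (T AND T AND F).
(a) food handler cert. — satisfied.
(b) prior license ≥ 8 yr — holds.
(i) primary residence — fails.
(ii) hardship waiver — not met.
(iii) closes by 8 p.m. — not met.
(c) = F OR F OR F = false.
(2) = T AND T AND F = false.
So Overall is not satisfied (F OR F).
Exception (no code violations) — not satisfied.
Result: main false OR exception false → false.

No — denied.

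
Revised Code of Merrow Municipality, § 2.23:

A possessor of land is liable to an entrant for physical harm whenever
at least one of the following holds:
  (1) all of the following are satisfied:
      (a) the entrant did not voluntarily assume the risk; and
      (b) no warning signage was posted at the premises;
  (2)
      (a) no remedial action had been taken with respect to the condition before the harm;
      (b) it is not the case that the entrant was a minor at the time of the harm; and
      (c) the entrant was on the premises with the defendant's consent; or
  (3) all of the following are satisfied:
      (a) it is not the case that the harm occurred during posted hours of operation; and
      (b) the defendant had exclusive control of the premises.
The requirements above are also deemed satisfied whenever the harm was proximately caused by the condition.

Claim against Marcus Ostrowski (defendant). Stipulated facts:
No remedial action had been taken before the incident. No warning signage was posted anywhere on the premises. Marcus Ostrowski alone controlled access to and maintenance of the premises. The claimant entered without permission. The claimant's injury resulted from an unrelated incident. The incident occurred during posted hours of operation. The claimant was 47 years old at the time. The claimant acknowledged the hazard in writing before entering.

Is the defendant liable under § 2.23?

No — not liable.

(a) no assumed risk — fails.
(b) no signage posted — satisfied.
(1): F AND T → false.
(a) no remedial action — satisfied.
(b) not (entrant a minor) — met.
(c) consent to enter — not satisfied.
(2) = T AND T AND F = false.
(a) not (during posted hours) — fails.
(b) exclusive control — holds.
(3): F AND T → false.
So Overall is not satisfied (F OR F OR F).
Exception (proximate cause) — not satisfied.
Result: main false OR exception false → false.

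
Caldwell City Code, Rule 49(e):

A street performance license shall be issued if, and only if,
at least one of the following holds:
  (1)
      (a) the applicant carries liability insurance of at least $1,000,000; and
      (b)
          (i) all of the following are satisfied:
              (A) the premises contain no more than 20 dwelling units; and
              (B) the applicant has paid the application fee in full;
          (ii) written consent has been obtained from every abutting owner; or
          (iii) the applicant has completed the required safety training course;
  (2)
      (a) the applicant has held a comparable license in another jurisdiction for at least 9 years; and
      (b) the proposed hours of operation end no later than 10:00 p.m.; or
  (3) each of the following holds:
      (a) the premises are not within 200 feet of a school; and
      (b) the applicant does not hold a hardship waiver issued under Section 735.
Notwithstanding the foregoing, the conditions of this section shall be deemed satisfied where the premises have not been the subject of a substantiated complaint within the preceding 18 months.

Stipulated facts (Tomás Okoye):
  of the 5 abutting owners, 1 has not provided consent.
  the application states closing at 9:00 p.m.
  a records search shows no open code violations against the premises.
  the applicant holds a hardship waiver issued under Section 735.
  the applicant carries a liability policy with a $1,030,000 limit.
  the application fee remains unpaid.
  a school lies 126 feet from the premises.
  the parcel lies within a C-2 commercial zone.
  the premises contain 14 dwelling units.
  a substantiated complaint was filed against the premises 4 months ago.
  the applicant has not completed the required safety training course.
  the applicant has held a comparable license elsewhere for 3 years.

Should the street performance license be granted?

(a) insurance ≥ $1,000,000 — holds.
(A) ≤ 20 units — satisfied.
(B) fee paid — not satisfied.
(i): T AND F → false.
(ii) all abutters consent — not satisfied.
(iii) safety training — not met.
(b) = F OR F OR F = false.
(1): T AND F → false.
(a) prior license ≥ 9 yr — not satisfied.
(b) closes by 10 p.m. — satisfied.
So (2) is not satisfied (F AND T).
(a) ≥200 ft from school — not satisfied.
(b) not (hardship waiver) — not satisfied.
So (3) is not satisfied (F AND F).
Overall = F OR F OR F = false.
Exception (no complaint in 18 mo.) — not satisfied.
Result: main false OR exception false → false.

No — denied.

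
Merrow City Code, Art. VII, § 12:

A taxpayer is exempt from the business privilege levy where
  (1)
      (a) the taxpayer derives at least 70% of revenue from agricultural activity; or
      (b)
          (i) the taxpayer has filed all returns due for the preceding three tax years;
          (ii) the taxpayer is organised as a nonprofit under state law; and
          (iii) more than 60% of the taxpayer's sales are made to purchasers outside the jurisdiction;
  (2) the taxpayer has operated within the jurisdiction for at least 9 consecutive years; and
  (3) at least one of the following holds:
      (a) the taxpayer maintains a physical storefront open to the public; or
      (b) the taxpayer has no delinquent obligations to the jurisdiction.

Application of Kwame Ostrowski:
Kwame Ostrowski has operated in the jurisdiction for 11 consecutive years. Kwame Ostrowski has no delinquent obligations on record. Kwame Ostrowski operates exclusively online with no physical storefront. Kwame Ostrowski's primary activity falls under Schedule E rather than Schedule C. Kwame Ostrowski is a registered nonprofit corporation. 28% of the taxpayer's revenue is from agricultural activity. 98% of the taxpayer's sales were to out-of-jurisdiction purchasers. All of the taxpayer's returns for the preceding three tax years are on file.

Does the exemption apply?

(a) ≥70% agricultural — not met.
(i) returns current — satisfied.
(ii) nonprofit — holds.
(iii) >60% out-of-jur. sales — holds.
(b) = T AND T AND T = true.
(1) = F OR T = true.
(2) ≥ 9 yrs in jurisdiction — holds.
(a) has storefront — fails.
(b) no delinquency — satisfied.
(3): F OR T → true.
Overall: T AND T AND T → true.

Yes — exempt.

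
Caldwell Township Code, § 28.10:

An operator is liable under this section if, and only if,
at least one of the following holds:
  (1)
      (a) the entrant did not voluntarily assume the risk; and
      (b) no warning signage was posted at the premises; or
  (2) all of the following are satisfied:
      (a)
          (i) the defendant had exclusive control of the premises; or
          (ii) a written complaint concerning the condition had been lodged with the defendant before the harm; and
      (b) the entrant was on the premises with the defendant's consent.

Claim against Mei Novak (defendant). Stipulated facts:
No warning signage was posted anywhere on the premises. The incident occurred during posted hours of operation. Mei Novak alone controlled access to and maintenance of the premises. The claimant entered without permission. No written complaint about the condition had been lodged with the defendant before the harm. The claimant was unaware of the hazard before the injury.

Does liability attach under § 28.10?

Yes — liable.

(a) no assumed risk — holds.
(b) no signage posted — holds.
So (1) is satisfied (T AND T).
(i) exclusive control — met.
(ii) complaint lodged — not met.
(a): T OR F → true.
(b) consent to enter — not met.
(2) = T AND F = false.
Overall: T OR F → true.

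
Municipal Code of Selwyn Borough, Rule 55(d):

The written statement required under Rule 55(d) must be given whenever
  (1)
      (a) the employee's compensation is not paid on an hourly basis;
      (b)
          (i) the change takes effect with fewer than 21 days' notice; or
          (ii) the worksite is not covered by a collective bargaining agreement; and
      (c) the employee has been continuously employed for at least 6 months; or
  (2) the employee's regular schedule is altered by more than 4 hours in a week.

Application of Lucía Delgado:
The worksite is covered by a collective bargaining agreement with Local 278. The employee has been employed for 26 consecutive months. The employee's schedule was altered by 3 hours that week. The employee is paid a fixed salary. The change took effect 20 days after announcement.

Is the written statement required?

Yes — required.

(a) not (hourly-paid) — satisfied.
(i) < 21 days' notice — satisfied.
(ii) no CBA — not met.
So (b) is satisfied (T OR F).
(c) tenure ≥ 6 mo. — holds.
(1) = T AND T AND T = true.
(2) schedule shift > 4h — not met.
So Overall is satisfied (T OR F).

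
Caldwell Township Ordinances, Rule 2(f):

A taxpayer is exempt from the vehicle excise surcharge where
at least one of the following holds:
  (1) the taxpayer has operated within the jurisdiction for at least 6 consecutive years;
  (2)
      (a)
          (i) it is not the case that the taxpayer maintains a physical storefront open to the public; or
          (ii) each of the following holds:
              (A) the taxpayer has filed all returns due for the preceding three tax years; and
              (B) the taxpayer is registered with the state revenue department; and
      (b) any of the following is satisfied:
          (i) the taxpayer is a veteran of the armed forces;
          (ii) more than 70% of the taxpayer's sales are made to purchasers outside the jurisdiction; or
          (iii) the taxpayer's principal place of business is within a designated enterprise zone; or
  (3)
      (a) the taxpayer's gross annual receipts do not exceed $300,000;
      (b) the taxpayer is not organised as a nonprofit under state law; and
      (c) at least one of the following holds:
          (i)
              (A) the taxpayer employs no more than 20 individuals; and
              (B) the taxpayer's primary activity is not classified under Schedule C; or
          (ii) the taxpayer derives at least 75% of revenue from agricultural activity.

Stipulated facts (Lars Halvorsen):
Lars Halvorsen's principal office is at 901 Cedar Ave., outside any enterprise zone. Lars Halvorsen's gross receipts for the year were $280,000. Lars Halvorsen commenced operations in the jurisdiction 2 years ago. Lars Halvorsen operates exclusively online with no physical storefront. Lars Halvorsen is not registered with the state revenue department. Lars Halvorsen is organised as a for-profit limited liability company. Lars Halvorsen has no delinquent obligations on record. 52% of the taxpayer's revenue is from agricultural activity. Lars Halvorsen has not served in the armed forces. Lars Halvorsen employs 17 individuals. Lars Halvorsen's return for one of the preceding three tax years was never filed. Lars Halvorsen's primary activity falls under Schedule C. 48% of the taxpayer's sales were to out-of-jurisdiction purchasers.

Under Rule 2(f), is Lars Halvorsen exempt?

No — not exempt.

(1) ≥ 6 yrs in jurisdiction — fails.
(i) not (has storefront) — satisfied.
(A) returns current — fails.
(B) state-registered — not met.
So (ii) is not satisfied (F AND F).
(a): T OR F → true.
(i) veteran — not met.
(ii) >70% out-of-jur. sales — not satisfied.
(iii) in enterprise zone — fails.
So (b) is not satisfied (F OR F OR F).
So (2) is not satisfied (T AND F).
(a) receipts ≤ $300,000 — met.
(b) not (nonprofit) — satisfied.
(A) ≤ 20 employees — met.
(B) not (Schedule C activity) — fails.
So (i) is not satisfied (T AND F).
(ii) ≥75% agricultural — fails.
So (c) is not satisfied (F OR F).
(3): T AND T AND F → false.
Overall = F OR F OR F = false.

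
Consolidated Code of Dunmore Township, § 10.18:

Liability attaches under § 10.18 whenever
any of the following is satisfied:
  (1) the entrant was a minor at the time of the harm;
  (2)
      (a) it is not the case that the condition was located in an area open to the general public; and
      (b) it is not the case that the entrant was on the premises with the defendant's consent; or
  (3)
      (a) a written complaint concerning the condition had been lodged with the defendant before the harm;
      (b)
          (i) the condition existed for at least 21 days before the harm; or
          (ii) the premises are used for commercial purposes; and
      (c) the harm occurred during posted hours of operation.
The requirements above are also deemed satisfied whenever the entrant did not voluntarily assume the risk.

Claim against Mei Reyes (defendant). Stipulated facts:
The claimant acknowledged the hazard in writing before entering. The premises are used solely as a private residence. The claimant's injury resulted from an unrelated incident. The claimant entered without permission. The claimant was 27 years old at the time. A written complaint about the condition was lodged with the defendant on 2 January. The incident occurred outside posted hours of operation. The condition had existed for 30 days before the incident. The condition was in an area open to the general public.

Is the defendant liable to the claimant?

(1) entrant a minor — fails.
(a) not (public area) — not satisfied.
(b) not (consent to enter) — met.
(2): F AND T → false.
(a) complaint lodged — holds.
(i) condition ≥21 days old — met.
(ii) commercial use — not met.
So (b) is satisfied (T OR F).
(c) during posted hours — fails.
(3): T AND T AND F → false.
So Overall is not satisfied (F OR F OR F).
Exception (no assumed risk) — not satisfied.
Result: main false OR exception false → false.

No — not liable.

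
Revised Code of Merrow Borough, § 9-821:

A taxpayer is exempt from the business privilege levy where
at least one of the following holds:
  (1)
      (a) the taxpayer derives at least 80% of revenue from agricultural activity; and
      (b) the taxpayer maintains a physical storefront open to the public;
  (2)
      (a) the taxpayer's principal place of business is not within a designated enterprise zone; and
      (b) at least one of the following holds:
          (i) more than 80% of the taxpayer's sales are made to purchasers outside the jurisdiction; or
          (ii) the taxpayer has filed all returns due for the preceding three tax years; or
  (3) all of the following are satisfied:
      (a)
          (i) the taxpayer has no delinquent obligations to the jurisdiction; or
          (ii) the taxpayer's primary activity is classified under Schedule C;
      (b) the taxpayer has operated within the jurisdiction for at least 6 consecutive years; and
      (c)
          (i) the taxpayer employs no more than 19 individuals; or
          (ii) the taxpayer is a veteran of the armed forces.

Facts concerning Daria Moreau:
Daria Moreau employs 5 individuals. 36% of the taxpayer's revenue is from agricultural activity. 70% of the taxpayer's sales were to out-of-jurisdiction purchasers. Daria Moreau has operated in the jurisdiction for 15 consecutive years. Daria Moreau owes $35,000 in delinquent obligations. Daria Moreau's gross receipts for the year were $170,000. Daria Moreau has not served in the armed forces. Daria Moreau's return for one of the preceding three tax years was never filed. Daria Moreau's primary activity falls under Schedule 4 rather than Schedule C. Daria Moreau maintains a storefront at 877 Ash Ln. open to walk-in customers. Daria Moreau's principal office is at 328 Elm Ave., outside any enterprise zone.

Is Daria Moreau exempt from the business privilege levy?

(a) ≥80% agricultural — not satisfied.
(b) has storefront — satisfied.
(1) = F AND T = false.
(a) not (in enterprise zone) — satisfied.
(i) >80% out-of-jur. sales — not satisfied.
(ii) returns current — not satisfied.
(b): F OR F → false.
(2): T AND F → false.
(i) no delinquency — not satisfied.
(ii) Schedule C activity — not met.
(a) = F OR F = false.
(b) ≥ 6 yrs in jurisdiction — met.
(i) ≤ 19 employees — holds.
(ii) veteran — not met.
(c) = T OR F = true.
(3) = F AND T AND T = false.
Overall: F OR F OR F → false.

No — not exempt.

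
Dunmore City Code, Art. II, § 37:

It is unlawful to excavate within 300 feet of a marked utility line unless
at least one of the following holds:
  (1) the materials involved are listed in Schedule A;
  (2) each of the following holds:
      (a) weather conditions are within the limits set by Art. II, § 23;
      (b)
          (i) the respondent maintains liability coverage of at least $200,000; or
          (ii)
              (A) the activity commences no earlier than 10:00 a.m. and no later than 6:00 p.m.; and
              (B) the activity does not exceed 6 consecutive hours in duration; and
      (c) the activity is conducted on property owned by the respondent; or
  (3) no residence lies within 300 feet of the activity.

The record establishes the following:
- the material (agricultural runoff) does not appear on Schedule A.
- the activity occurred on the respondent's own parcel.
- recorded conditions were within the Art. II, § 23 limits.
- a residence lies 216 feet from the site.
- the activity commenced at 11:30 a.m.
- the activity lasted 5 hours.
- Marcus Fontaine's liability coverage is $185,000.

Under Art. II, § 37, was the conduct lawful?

(1) Schedule A material — not satisfied.
(a) weather ok — holds.
(i) coverage ≥ $200,000 — not satisfied.
(A) start within hours — satisfied.
(B) ≤ 6 hrs duration — satisfied.
(ii): T AND T → true.
(b): F OR T → true.
(c) own property — holds.
(2): T AND T AND T → true.
(3) no residence in 300 ft — not satisfied.
Overall: F OR T OR F → true.

Yes — lawful.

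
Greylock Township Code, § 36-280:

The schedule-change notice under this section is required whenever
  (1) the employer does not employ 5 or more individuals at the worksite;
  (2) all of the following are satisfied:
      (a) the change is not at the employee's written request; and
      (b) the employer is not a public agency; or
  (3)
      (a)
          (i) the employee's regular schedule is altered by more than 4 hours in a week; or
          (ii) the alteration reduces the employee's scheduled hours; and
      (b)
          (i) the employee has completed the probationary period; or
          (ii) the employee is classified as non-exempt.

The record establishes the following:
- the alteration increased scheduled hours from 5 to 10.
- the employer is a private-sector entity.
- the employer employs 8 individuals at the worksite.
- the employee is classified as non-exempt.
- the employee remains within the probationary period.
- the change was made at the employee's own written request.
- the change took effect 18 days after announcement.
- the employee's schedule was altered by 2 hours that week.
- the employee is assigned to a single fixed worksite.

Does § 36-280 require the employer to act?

(1) not (≥ 5 at site) — not met.
(a) not employee-requested — fails.
(b) not (public agency) — satisfied.
So (2) is not satisfied (F AND T).
(i) schedule shift > 4h — not satisfied.
(ii) hours reduced — not met.
(a): F OR F → false.
(i) past probation — not met.
(ii) non-exempt — satisfied.
So (b) is satisfied (F OR T).
(3): F AND T → false.
So Overall is not satisfied (F OR F OR F).

No — not required.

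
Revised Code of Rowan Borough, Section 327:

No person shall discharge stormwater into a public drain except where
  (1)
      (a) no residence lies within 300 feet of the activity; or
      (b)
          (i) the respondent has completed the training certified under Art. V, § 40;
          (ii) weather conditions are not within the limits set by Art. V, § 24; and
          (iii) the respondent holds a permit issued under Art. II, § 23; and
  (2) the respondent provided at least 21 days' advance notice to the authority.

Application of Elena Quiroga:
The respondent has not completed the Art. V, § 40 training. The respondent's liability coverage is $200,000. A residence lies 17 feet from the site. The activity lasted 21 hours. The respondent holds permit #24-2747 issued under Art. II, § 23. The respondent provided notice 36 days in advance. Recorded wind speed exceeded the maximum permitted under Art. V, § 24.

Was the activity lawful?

(a) no residence in 300 ft — fails.
(i) training certified — not met.
(ii) not (weather ok) — satisfied.
(iii) holds permit — holds.
(b) = F AND T AND T = false.
So (1) is not satisfied (F OR F).
(2) ≥21 days' notice — holds.
Overall: F AND T → false.

No — unlawful.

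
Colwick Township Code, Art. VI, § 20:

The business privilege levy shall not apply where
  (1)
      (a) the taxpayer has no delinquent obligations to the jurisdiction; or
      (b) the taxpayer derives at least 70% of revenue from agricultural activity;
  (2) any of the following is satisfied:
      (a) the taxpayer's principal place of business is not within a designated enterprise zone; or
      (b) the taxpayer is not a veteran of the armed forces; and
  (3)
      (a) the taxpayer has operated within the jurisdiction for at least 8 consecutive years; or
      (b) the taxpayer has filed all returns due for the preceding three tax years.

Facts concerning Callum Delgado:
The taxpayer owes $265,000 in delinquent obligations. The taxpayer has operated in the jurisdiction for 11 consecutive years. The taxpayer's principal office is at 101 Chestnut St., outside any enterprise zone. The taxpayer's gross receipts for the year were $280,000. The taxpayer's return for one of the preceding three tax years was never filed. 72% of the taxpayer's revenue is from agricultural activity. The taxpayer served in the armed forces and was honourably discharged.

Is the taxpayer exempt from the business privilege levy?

Yes — exempt.

(a) no delinquency — not met.
(b) ≥70% agricultural — satisfied.
(1): F OR T → true.
(a) not (in enterprise zone) — met.
(b) not (veteran) — fails.
(2) = T OR F = true.
(a) ≥ 8 yrs in jurisdiction — satisfied.
(b) returns current — fails.
(3): T OR F → true.
So Overall is satisfied (T AND T AND T).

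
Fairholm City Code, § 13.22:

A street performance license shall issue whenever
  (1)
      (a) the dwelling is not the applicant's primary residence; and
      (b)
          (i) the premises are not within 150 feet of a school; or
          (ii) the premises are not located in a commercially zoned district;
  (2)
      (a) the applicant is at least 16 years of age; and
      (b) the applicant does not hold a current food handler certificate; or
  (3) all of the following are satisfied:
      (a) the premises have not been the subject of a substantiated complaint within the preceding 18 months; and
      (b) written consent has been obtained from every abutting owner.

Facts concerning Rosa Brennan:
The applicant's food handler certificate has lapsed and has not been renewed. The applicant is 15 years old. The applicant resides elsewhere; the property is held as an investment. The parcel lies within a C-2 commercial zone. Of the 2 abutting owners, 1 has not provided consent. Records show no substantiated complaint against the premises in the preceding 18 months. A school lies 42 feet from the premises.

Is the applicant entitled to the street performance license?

No — denied.

(a) not (primary residence) — holds.
(i) ≥150 ft from school — fails.
(ii) not (commercially zoned) — fails.
So (b) is not satisfied (F OR F).
(1) = T AND F = false.
(a) age ≥ 16 — fails.
(b) not (food handler cert.) — met.
So (2) is not satisfied (F AND T).
(a) no complaint in 18 mo. — holds.
(b) all abutters consent — fails.
So (3) is not satisfied (T AND F).
So Overall is not satisfied (F OR F OR F).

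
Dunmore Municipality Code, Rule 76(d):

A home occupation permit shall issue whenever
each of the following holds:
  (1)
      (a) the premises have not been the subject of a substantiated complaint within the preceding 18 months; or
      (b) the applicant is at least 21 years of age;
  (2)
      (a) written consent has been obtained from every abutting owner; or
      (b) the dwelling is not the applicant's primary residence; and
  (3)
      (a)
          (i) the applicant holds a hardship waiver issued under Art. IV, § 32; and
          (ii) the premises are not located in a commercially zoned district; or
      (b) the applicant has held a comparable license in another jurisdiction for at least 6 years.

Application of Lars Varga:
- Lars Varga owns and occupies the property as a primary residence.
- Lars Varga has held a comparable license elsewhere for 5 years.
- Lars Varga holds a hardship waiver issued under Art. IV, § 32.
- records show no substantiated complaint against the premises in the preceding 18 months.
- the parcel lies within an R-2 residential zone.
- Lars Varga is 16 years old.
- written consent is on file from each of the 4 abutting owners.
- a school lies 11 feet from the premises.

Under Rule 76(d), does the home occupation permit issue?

Yes — granted.

(a) no complaint in 18 mo. — met.
(b) age ≥ 21 — not satisfied.
(1): T OR F → true.
(a) all abutters consent — satisfied.
(b) not (primary residence) — not satisfied.
(2) = T OR F = true.
(i) hardship waiver — holds.
(ii) not (commercially zoned) — met.
(a): T AND T → true.
(b) prior license ≥ 6 yr — not met.
(3): T OR F → true.
So Overall is satisfied (T AND T AND T).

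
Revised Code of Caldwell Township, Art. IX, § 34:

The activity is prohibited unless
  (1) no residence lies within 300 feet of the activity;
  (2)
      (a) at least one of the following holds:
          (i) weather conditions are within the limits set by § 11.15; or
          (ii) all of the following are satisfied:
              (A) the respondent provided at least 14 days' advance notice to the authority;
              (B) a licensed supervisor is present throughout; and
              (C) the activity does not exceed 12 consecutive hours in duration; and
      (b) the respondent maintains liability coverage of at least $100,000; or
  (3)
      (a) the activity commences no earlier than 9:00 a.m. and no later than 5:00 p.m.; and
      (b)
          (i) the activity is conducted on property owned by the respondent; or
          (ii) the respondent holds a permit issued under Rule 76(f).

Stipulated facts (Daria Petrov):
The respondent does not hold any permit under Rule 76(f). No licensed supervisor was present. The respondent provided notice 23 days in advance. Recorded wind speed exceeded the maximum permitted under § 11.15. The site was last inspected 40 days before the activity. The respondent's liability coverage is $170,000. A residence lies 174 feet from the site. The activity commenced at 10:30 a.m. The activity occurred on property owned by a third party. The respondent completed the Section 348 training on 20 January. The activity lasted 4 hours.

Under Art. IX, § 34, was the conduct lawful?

No — unlawful.

(1) no residence in 300 ft — not satisfied.
(i) weather ok — not met.
(A) ≥14 days' notice — met.
(B) supervisor present — not satisfied.
(C) ≤ 12 hrs duration — met.
(ii): T AND F AND T → false.
(a) = F OR F = false.
(b) coverage ≥ $100,000 — met.
(2) = F AND T = false.
(a) start within hours — met.
(i) own property — not satisfied.
(ii) holds permit — not met.
(b) = F OR F = false.
(3): T AND F → false.
So Overall is not satisfied (F OR F OR F).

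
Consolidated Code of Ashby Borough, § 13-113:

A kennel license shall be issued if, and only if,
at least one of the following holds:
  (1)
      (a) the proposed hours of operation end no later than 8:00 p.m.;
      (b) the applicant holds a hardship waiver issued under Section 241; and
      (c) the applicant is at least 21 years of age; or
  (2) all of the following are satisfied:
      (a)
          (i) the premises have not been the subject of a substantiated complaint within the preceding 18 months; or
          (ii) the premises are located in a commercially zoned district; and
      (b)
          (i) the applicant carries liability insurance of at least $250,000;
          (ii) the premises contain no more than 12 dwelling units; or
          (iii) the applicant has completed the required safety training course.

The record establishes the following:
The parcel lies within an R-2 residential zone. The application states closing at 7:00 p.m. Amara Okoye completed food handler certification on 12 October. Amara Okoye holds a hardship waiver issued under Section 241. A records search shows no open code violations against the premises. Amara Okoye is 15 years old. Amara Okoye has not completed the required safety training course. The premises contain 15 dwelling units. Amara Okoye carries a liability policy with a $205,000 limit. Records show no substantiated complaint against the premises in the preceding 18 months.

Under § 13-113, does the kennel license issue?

(a) closes by 8 p.m. — satisfied.
(b) hardship waiver — holds.
(c) age ≥ 21 — not satisfied.
So (1) is not satisfied (T AND T AND F).
(i) no complaint in 18 mo. — satisfied.
(ii) commercially zoned — not met.
(a) = T OR F = true.
(i) insurance ≥ $250,000 — fails.
(ii) ≤ 12 units — not satisfied.
(iii) safety training — not satisfied.
(b) = F OR F OR F = false.
(2): T AND F → false.
So Overall is not satisfied (F OR F).

No — denied.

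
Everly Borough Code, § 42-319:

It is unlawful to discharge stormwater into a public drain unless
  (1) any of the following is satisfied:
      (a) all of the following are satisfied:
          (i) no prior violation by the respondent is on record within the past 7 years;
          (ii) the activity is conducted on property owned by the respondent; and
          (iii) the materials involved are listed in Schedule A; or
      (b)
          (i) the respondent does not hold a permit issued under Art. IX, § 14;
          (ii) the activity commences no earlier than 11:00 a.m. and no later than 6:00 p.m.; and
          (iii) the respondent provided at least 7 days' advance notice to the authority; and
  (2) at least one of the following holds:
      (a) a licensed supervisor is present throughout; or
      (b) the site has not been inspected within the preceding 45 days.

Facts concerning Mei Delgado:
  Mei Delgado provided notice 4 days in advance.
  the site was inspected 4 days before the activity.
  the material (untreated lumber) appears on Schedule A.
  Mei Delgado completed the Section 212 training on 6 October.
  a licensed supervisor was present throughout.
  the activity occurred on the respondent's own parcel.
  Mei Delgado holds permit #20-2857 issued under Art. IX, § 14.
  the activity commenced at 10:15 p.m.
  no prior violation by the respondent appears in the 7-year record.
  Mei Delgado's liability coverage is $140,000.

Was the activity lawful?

(i) no prior violation — satisfied.
(ii) own property — met.
(iii) Schedule A material — holds.
So (a) is satisfied (T AND T AND T).
(i) not (holds permit) — not met.
(ii) start within hours — not satisfied.
(iii) ≥7 days' notice — fails.
(b) = F AND F AND F = false.
(1): T OR F → true.
(a) supervisor present — met.
(b) not (site inspected) — not satisfied.
(2): T OR F → true.
Overall: T AND T → true.

Yes — lawful.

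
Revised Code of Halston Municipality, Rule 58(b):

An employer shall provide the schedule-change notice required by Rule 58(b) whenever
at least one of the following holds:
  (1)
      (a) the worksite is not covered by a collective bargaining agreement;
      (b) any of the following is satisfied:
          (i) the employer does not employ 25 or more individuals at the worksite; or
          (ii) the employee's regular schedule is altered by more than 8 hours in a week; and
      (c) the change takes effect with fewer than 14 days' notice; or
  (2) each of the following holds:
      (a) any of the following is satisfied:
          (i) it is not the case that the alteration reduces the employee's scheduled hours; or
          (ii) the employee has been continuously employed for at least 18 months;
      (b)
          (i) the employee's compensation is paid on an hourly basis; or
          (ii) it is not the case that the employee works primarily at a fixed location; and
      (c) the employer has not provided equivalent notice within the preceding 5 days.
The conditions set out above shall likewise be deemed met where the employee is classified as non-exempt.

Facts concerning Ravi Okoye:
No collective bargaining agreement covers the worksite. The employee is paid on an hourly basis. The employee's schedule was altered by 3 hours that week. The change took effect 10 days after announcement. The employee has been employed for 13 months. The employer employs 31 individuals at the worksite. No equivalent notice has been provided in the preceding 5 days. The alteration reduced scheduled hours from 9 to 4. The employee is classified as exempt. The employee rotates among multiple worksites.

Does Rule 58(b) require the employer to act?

No — not required.

(a) no CBA — holds.
(i) not (≥ 25 at site) — fails.
(ii) schedule shift > 8h — not met.
So (b) is not satisfied (F OR F).
(c) < 14 days' notice — satisfied.
(1) = T AND F AND T = false.
(i) not (hours reduced) — not met.
(ii) tenure ≥ 18 mo. — fails.
(a): F OR F → false.
(i) hourly-paid — met.
(ii) not (fixed location) — satisfied.
So (b) is satisfied (T OR T).
(c) no recent notice — holds.
(2) = F AND T AND T = false.
So Overall is not satisfied (F OR F).
Exception (non-exempt) — not satisfied.
Result: main false OR exception false → false.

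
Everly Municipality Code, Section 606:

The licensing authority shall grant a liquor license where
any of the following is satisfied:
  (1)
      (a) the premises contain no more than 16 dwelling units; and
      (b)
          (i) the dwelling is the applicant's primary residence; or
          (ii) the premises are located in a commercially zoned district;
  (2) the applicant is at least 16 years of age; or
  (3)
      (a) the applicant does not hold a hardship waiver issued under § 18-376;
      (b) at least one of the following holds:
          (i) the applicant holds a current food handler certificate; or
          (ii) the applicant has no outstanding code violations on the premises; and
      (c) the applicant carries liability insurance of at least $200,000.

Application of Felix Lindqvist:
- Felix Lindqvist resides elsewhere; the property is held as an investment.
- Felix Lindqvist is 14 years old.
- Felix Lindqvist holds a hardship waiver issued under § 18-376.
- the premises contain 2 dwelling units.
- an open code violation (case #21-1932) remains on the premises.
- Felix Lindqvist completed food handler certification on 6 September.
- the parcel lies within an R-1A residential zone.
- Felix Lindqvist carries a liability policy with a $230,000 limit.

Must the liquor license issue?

No — denied.

(a) ≤ 16 units — holds.
(i) primary residence — not met.
(ii) commercially zoned — not met.
(b) = F OR F = false.
(1) = T AND F = false.
(2) age ≥ 16 — not satisfied.
(a) not (hardship waiver) — not satisfied.
(i) food handler cert. — met.
(ii) no code violations — not met.
(b): T OR F → true.
(c) insurance ≥ $200,000 — met.
(3) = F AND T AND T = false.
So Overall is not satisfied (F OR F OR F).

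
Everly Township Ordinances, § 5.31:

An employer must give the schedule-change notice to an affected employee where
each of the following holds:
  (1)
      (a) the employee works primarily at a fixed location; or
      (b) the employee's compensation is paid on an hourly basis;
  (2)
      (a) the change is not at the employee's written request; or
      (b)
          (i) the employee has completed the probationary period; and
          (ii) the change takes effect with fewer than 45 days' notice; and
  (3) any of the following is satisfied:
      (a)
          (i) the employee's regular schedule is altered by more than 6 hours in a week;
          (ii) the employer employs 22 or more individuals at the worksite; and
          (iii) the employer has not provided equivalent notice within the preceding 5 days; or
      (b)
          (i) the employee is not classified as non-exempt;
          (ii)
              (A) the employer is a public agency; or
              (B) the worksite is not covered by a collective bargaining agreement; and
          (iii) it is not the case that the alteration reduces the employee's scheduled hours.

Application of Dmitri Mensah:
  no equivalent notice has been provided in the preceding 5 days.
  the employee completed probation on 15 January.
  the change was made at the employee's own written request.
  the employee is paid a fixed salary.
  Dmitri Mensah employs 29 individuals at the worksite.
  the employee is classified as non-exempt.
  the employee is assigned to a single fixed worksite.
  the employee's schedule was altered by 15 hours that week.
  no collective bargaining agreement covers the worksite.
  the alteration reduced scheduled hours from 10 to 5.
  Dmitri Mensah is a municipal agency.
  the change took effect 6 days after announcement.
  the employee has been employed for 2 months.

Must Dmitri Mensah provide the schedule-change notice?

(a) fixed location — holds.
(b) hourly-paid — fails.
(1): T OR F → true.
(a) not employee-requested — not satisfied.
(i) past probation — met.
(ii) < 45 days' notice — holds.
(b): T AND T → true.
So (2) is satisfied (F OR T).
(i) schedule shift > 6h — met.
(ii) ≥ 22 at site — holds.
(iii) no recent notice — holds.
(a) = T AND T AND T = true.
(i) not (non-exempt) — not met.
(A) public agency — holds.
(B) no CBA — satisfied.
(ii): T OR T → true.
(iii) not (hours reduced) — fails.
(b): F AND T AND F → false.
So (3) is satisfied (T OR F).
Overall = T AND T AND T = true.

Yes — required.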